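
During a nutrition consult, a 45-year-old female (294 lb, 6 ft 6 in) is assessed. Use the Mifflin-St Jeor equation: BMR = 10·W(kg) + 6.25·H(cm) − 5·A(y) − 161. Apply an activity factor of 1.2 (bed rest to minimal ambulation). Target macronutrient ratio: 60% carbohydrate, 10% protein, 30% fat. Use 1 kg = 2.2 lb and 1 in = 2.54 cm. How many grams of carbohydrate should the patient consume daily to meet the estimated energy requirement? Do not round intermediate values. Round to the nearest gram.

Convert to metric: weight = 294 ÷ 2.2 = 133.6364 kg; height = (6×12 + 6) × 2.54 = 78 × 2.54 = 198.12 cm.
Mifflin-St Jeor (female): BMR = 10(133.6364) + 6.25(198.12) − 5(45) − 161 = 1336.3636 + 1238.25 − 225 − 161 = 2188.6136 kcal/day.
TEE = 2188.6136 × 1.2 = 2626.3364 kcal/day.
Carbohydrate energy = 60% × 2626.3364 = 1575.8018 kcal.
Carbohydrate = 1575.8018 ÷ 4 kcal/g = 393.9505 g.

394 g/day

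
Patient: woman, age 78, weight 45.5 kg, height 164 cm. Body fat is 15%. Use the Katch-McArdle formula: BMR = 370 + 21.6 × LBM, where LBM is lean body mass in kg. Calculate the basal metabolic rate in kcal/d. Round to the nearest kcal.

LBM = 45.5 × (1 − 0.15) = 38.675 kg. Katch-McArdle: BMR = 370 + 21.6 × 38.675 = 1205.38 kcal/day.

1205 kcal/d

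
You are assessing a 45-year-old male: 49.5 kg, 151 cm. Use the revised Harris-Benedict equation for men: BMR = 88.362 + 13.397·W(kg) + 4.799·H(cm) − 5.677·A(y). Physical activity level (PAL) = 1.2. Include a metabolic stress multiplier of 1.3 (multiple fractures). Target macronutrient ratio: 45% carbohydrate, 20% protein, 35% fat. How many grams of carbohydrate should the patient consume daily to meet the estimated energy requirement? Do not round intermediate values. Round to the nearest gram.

Harris-Benedict: BMR = 88.362 + 13.397(49.5) + 4.799(151) − 5.677(45) = 1220.6975 kcal/day.
TEE = 1220.6975 × 1.2 = 1464.837 kcal/day.
With stress factor 1.3: 1464.837 × 1.3 = 1904.2881 kcal/day.
Carbohydrate energy = 45% × 1904.2881 = 856.9296 kcal.
Carbohydrate = 856.9296 ÷ 4 kcal/g = 214.2324 g.

214 g/day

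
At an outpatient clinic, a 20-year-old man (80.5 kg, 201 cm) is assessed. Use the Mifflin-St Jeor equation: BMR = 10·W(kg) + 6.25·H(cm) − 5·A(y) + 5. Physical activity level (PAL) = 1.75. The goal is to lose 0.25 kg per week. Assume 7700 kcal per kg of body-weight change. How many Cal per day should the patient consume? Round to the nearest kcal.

Mifflin-St Jeor (male): BMR = 10(80.5) + 6.25(201) − 5(20) + 5 = 805 + 1256.25 − 100 + 5 = 1966.25 kcal/day.
TEE = 1966.25 × 1.75 = 3440.9375 kcal/day.
Required daily deficit = 0.25 × 7700 ÷ 7 = 275 kcal/day.
Target intake = 3440.9375 − 275 = 3165.9375 kcal/day.

3166 Cal per day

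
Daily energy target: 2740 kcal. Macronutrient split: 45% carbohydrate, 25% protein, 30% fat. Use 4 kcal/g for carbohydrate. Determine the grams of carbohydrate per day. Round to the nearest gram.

308 g/day

Carbohydrate energy = 45% × 2740 = 1233 kcal.
At 4 kcal/g: 1233 ÷ 4 = 308.25 g.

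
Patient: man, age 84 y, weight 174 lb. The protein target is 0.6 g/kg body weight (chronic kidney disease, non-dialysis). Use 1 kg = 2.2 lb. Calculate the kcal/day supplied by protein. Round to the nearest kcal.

Weight in kg = 174 ÷ 2.2 = 79.0909 kg.
Protein = 0.6 g/kg × 79.0909 kg = 47.4545 g/day.
Protein energy = 47.4545 g × 4 kcal/g = 189.8182 kcal/day.

190 kcal/day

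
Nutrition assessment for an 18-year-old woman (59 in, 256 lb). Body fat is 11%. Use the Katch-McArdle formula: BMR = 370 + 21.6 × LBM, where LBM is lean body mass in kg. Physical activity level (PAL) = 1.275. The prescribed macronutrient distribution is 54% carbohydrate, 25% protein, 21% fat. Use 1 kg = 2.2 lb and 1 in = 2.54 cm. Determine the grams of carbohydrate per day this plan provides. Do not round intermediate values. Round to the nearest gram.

449 g/day

Convert to metric: weight = 256 ÷ 2.2 = 116.3636 kg; height = 59 × 2.54 = 149.86 cm.
LBM = 116.3636 × (1 − 0.11) = 103.5636 kg. Katch-McArdle: BMR = 370 + 21.6 × 103.5636 = 2606.9745 kcal/day.
TEE = 2606.9745 × 1.275 = 3323.8925 kcal/day.
Carbohydrate energy = 54% × 3323.8925 = 1794.902 kcal.
Carbohydrate = 1794.902 ÷ 4 kcal/g = 448.7255 g.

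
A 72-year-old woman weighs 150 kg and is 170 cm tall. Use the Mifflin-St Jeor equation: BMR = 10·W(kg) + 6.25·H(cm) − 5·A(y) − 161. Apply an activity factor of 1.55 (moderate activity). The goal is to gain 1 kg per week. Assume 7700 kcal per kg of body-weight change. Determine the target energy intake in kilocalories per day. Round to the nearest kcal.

4264 kilocalories per day

Mifflin-St Jeor (female): BMR = 10(150) + 6.25(170) − 5(72) − 161 = 1500 + 1062.5 − 360 − 161 = 2041.5 kcal/day.
TEE = 2041.5 × 1.55 = 3164.325 kcal/day.
Required daily surplus = 1 × 7700 ÷ 7 = 1100 kcal/day.
Target intake = 3164.325 + 1100 = 4264.325 kcal/day.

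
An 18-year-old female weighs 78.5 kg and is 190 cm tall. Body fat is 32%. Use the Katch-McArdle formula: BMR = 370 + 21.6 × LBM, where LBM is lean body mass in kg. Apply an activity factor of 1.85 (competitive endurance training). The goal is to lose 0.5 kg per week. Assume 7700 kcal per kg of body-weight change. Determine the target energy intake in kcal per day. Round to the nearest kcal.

LBM = 78.5 × (1 − 0.32) = 53.38 kg. Katch-McArdle: BMR = 370 + 21.6 × 53.38 = 1523.008 kcal/day.
TEE = 1523.008 × 1.85 = 2817.5648 kcal/day.
Required daily deficit = 0.5 × 7700 ÷ 7 = 550 kcal/day.
Target intake = 2817.5648 − 550 = 2267.5648 kcal/day.

2268 kcal per day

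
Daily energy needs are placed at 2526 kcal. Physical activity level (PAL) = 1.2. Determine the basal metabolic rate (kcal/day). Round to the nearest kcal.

2105 kcal/day

BMR = TEE ÷ activity factor = 2526 ÷ 1.2 = 2105 kcal/day.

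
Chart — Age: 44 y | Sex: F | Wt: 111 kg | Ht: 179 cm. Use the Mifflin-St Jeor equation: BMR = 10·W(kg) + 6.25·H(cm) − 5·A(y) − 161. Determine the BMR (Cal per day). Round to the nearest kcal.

Mifflin-St Jeor (female): BMR = 10(111) + 6.25(179) − 5(44) − 161 = 1110 + 1118.75 − 220 − 161 = 1847.75 kcal/day.

1848 Cal per day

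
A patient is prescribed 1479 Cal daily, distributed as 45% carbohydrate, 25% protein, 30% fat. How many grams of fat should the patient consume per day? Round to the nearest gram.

49 g/day

Fat energy = 30% × 1479 = 443.7 kcal.
At 9 kcal/g: 443.7 ÷ 9 = 49.3 g.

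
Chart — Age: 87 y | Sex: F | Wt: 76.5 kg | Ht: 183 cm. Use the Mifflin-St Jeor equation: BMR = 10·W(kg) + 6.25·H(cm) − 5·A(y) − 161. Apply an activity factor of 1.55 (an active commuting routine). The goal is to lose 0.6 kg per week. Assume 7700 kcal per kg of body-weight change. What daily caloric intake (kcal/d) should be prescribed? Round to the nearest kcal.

1375 kcal/d

Mifflin-St Jeor (female): BMR = 10(76.5) + 6.25(183) − 5(87) − 161 = 765 + 1143.75 − 435 − 161 = 1312.75 kcal/day.
TEE = 1312.75 × 1.55 = 2034.7625 kcal/day.
Required daily deficit = 0.6 × 7700 ÷ 7 = 660 kcal/day.
Target intake = 2034.7625 − 660 = 1374.7625 kcal/day.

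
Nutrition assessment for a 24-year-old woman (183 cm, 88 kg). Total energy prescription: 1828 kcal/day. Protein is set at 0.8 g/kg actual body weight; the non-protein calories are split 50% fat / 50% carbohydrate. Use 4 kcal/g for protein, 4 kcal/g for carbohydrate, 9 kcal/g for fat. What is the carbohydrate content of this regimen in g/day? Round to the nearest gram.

Protein = 0.8 × 88 = 70.4 g → 70.4 × 4 = 281.6 kcal.
Non-protein calories = 1828 − 281.6 = 1546.4 kcal.
Fat: 50% × 1546.4 = 773.2 kcal; carbohydrate: 773.2 kcal.
Carbohydrate: 773.2 kcal ÷ 4 kcal/g = 193.3 g.

193 g/day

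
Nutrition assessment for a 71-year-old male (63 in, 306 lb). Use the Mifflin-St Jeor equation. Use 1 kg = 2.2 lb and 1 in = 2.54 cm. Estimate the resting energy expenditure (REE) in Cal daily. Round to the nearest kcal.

2041 Cal daily

Convert to metric: weight = 306 ÷ 2.2 = 139.0909 kg; height = 63 × 2.54 = 160.02 cm.
Mifflin-St Jeor (male): BMR = 10(139.0909) + 6.25(160.02) − 5(71) + 5 = 1390.9091 + 1000.125 − 355 + 5 = 2041.0341 kcal/day.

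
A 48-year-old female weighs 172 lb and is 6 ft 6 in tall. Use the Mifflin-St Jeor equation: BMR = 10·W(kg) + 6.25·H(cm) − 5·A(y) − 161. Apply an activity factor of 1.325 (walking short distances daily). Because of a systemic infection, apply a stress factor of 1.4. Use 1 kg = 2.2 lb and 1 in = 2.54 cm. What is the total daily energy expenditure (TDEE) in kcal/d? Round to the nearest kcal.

3003 kcal/d

Convert to metric: weight = 172 ÷ 2.2 = 78.1818 kg; height = (6×12 + 6) × 2.54 = 78 × 2.54 = 198.12 cm.
Mifflin-St Jeor (female): BMR = 10(78.1818) + 6.25(198.12) − 5(48) − 161 = 781.8182 + 1238.25 − 240 − 161 = 1619.0682 kcal/day.
TEE = BMR × activity factor = 1619.0682 × 1.325 = 2145.2653 kcal/day.
Apply stress factor: 2145.2653 × 1.4 = 3003.3715 kcal/day.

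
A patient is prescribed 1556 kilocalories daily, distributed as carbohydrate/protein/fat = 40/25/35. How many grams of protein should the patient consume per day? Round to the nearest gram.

Protein energy = 25% × 1556 = 389 kcal.
At 4 kcal/g: 389 ÷ 4 = 97.25 g.

97 g/day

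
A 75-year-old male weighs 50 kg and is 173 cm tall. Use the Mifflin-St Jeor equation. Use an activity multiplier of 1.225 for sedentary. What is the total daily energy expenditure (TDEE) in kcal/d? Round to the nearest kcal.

1484 kcal/d

Mifflin-St Jeor (male): BMR = 10(50) + 6.25(173) − 5(75) + 5 = 500 + 1081.25 − 375 + 5 = 1211.25 kcal/day.
TEE = BMR × activity factor = 1211.25 × 1.225 = 1483.7813 kcal/day.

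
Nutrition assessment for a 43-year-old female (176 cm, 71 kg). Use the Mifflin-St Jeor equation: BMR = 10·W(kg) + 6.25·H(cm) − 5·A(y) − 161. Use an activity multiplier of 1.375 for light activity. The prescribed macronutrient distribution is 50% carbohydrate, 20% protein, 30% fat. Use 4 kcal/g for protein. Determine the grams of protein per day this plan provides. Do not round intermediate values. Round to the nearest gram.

Mifflin-St Jeor (female): BMR = 10(71) + 6.25(176) − 5(43) − 161 = 710 + 1100 − 215 − 161 = 1434 kcal/day.
TEE = 1434 × 1.375 = 1971.75 kcal/day.
Protein energy = 20% × 1971.75 = 394.35 kcal.
Protein = 394.35 ÷ 4 kcal/g = 98.5875 g.

99 g/day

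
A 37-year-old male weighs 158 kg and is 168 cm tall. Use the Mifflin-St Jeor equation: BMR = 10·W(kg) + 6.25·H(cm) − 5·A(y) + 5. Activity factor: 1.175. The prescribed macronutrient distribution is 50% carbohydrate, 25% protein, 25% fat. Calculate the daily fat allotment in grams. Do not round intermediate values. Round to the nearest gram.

80 g/day

Mifflin-St Jeor (male): BMR = 10(158) + 6.25(168) − 5(37) + 5 = 1580 + 1050 − 185 + 5 = 2450 kcal/day.
TEE = 2450 × 1.175 = 2878.75 kcal/day.
Fat energy = 25% × 2878.75 = 719.6875 kcal.
Fat = 719.6875 ÷ 9 kcal/g = 79.9653 g.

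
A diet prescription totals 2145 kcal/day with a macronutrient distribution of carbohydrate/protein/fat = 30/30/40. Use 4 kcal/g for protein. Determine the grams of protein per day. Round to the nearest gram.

161 g/day

Protein energy = 30% × 2145 = 643.5 kcal.
At 4 kcal/g: 643.5 ÷ 4 = 160.875 g.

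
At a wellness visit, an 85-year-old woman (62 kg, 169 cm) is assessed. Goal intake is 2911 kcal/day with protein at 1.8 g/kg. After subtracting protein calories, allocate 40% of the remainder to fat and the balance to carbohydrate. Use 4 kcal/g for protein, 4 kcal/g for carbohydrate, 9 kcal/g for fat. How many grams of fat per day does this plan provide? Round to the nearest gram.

Protein = 1.8 × 62 = 111.6 g → 111.6 × 4 = 446.4 kcal.
Non-protein calories = 2911 − 446.4 = 2464.6 kcal.
Fat: 40% × 2464.6 = 985.84 kcal; carbohydrate: 1478.76 kcal.
Fat: 985.84 kcal ÷ 9 kcal/g = 109.5378 g.

110 g/day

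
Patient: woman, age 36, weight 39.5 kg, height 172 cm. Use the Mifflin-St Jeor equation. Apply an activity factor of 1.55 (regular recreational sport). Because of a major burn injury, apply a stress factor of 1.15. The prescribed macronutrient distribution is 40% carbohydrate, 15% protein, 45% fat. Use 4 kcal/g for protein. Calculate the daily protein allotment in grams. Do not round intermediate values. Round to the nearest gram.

Mifflin-St Jeor (female): BMR = 10(39.5) + 6.25(172) − 5(36) − 161 = 395 + 1075 − 180 − 161 = 1129 kcal/day.
TEE = 1129 × 1.55 = 1749.95 kcal/day.
With stress factor 1.15: 1749.95 × 1.15 = 2012.4425 kcal/day.
Protein energy = 15% × 2012.4425 = 301.8664 kcal.
Protein = 301.8664 ÷ 4 kcal/g = 75.4666 g.

75 g/day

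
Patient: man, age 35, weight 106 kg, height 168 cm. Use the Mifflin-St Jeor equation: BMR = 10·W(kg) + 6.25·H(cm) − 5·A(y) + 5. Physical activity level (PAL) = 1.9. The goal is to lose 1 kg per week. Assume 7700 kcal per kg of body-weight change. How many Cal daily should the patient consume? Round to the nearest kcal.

Mifflin-St Jeor (male): BMR = 10(106) + 6.25(168) − 5(35) + 5 = 1060 + 1050 − 175 + 5 = 1940 kcal/day.
TEE = 1940 × 1.9 = 3686 kcal/day.
Required daily deficit = 1 × 7700 ÷ 7 = 1100 kcal/day.
Target intake = 3686 − 1100 = 2586 kcal/day.

2586 Cal daily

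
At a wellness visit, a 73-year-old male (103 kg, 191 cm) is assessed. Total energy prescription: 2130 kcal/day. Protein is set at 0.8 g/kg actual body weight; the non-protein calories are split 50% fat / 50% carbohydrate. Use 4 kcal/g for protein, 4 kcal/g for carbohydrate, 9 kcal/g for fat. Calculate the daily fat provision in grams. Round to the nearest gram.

Protein = 0.8 × 103 = 82.4 g → 82.4 × 4 = 329.6 kcal.
Non-protein calories = 2130 − 329.6 = 1800.4 kcal.
Fat: 50% × 1800.4 = 900.2 kcal; carbohydrate: 900.2 kcal.
Fat: 900.2 kcal ÷ 9 kcal/g = 100.0222 g.

100 g/day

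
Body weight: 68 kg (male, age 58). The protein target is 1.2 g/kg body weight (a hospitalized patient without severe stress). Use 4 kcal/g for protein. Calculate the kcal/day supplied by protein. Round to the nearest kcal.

326 kcal/day

Protein = 1.2 g/kg × 68 kg = 81.6 g/day.
Protein energy = 81.6 g × 4 kcal/g = 326.4 kcal/day.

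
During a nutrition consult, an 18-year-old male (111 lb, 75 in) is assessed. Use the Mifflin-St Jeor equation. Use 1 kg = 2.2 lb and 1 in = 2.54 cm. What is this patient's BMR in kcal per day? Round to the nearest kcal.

1610 kcal per day

Convert to metric: weight = 111 ÷ 2.2 = 50.4545 kg; height = 75 × 2.54 = 190.5 cm.
Mifflin-St Jeor (male): BMR = 10(50.4545) + 6.25(190.5) − 5(18) + 5 = 504.5455 + 1190.625 − 90 + 5 = 1610.1705 kcal/day.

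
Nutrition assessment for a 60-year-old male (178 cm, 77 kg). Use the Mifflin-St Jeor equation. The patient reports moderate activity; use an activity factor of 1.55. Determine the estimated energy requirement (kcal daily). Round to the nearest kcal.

2461 kcal daily

Mifflin-St Jeor (male): BMR = 10(77) + 6.25(178) − 5(60) + 5 = 770 + 1112.5 − 300 + 5 = 1587.5 kcal/day.
TEE = BMR × activity factor = 1587.5 × 1.55 = 2460.625 kcal/day.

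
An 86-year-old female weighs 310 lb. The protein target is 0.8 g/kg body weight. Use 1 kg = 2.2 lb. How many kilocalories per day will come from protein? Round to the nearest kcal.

Weight in kg = 310 ÷ 2.2 = 140.9091 kg.
Protein = 0.8 g/kg × 140.9091 kg = 112.7273 g/day.
Protein energy = 112.7273 g × 4 kcal/g = 450.9091 kcal/day.

451 kcal/day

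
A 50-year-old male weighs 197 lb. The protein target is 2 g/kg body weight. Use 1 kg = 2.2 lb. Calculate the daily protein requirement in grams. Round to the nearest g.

179 g/day

Weight in kg = 197 ÷ 2.2 = 89.5455 kg.
Protein = 2 g/kg × 89.5455 kg = 179.0909 g/day.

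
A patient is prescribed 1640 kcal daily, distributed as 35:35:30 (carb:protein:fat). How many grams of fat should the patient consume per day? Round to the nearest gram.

55 g/day

Fat energy = 30% × 1640 = 492 kcal.
At 9 kcal/g: 492 ÷ 9 = 54.6667 g.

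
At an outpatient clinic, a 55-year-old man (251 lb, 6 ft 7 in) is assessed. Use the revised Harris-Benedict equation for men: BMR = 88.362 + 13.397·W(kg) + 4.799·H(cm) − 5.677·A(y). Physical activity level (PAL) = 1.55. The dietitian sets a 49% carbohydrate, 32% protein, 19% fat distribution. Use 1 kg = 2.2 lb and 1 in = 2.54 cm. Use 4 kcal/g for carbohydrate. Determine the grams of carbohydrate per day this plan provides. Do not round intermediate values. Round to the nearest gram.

431 g/day

Convert to metric: weight = 251 ÷ 2.2 = 114.0909 kg; height = (6×12 + 7) × 2.54 = 79 × 2.54 = 200.66 cm.
Harris-Benedict: BMR = 88.362 + 13.397(114.0909) + 4.799(200.66) − 5.677(55) = 2267.5702 kcal/day.
TEE = 2267.5702 × 1.55 = 3514.7339 kcal/day.
Carbohydrate energy = 49% × 3514.7339 = 1722.2196 kcal.
Carbohydrate = 1722.2196 ÷ 4 kcal/g = 430.5549 g.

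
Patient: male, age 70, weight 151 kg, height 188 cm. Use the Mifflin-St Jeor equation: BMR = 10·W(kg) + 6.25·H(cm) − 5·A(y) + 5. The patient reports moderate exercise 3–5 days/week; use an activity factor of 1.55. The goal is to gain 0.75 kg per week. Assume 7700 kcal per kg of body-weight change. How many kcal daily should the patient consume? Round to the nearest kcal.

Mifflin-St Jeor (male): BMR = 10(151) + 6.25(188) − 5(70) + 5 = 1510 + 1175 − 350 + 5 = 2340 kcal/day.
TEE = 2340 × 1.55 = 3627 kcal/day.
Required daily surplus = 0.75 × 7700 ÷ 7 = 825 kcal/day.
Target intake = 3627 + 825 = 4452 kcal/day.

4452 kcal daily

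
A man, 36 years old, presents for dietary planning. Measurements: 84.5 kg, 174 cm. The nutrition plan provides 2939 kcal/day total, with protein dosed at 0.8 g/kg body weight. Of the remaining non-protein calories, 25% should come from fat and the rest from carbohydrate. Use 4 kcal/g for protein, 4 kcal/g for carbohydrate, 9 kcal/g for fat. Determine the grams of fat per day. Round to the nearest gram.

74 g/day

Protein = 0.8 × 84.5 = 67.6 g → 67.6 × 4 = 270.4 kcal.
Non-protein calories = 2939 − 270.4 = 2668.6 kcal.
Fat: 25% × 2668.6 = 667.15 kcal; carbohydrate: 2001.45 kcal.
Fat: 667.15 kcal ÷ 9 kcal/g = 74.1278 g.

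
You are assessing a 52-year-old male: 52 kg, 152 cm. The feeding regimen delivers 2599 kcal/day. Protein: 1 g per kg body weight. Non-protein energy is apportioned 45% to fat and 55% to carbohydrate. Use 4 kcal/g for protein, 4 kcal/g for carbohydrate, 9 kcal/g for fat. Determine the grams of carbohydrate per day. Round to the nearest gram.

329 g/day

Protein = 1 × 52 = 52 g → 52 × 4 = 208 kcal.
Non-protein calories = 2599 − 208 = 2391 kcal.
Fat: 45% × 2391 = 1075.95 kcal; carbohydrate: 1315.05 kcal.
Carbohydrate: 1315.05 kcal ÷ 4 kcal/g = 328.7625 g.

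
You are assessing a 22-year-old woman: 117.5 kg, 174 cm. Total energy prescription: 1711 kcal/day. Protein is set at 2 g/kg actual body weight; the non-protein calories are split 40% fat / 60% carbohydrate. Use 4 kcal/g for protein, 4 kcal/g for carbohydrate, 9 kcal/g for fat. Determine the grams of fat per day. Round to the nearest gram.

34 g/day

Protein = 2 × 117.5 = 235 g → 235 × 4 = 940 kcal.
Non-protein calories = 1711 − 940 = 771 kcal.
Fat: 40% × 771 = 308.4 kcal; carbohydrate: 462.6 kcal.
Fat: 308.4 kcal ÷ 9 kcal/g = 34.2667 g.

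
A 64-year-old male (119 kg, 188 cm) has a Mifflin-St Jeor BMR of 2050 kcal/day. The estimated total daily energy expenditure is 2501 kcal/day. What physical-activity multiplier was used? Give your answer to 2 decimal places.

1.22

Activity factor = TEE ÷ BMR = 2501 ÷ 2050 = 1.22.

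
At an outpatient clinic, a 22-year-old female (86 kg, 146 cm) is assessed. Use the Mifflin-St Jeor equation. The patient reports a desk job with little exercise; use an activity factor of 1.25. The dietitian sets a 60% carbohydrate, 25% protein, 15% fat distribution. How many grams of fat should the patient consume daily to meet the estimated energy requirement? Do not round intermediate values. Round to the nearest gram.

31 g/day

Mifflin-St Jeor (female): BMR = 10(86) + 6.25(146) − 5(22) − 161 = 860 + 912.5 − 110 − 161 = 1501.5 kcal/day.
TEE = 1501.5 × 1.25 = 1876.875 kcal/day.
Fat energy = 15% × 1876.875 = 281.5313 kcal.
Fat = 281.5313 ÷ 9 kcal/g = 31.2813 g.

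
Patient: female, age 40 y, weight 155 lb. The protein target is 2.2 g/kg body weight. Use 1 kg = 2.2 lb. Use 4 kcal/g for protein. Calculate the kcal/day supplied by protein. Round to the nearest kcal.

Weight in kg = 155 ÷ 2.2 = 70.4545 kg.
Protein = 2.2 g/kg × 70.4545 kg = 155 g/day.
Protein energy = 155 g × 4 kcal/g = 620 kcal/day.

620 kcal/day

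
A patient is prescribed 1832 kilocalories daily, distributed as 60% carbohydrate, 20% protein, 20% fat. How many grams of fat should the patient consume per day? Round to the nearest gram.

Fat energy = 20% × 1832 = 366.4 kcal.
At 9 kcal/g: 366.4 ÷ 9 = 40.7111 g.

41 g/day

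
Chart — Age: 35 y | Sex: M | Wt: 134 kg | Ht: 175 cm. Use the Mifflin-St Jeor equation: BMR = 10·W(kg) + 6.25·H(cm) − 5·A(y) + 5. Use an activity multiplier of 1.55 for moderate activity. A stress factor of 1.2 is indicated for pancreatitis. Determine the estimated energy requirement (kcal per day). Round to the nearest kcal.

Mifflin-St Jeor (male): BMR = 10(134) + 6.25(175) − 5(35) + 5 = 1340 + 1093.75 − 175 + 5 = 2263.75 kcal/day.
TEE = BMR × activity factor = 2263.75 × 1.55 = 3508.8125 kcal/day.
Apply stress factor: 3508.8125 × 1.2 = 4210.575 kcal/day.

4211 kcal per day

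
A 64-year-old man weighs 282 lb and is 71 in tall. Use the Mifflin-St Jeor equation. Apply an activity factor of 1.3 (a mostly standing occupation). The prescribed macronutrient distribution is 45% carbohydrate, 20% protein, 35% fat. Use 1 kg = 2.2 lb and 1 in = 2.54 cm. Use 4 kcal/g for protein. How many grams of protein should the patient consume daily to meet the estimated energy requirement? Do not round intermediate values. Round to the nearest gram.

Convert to metric: weight = 282 ÷ 2.2 = 128.1818 kg; height = 71 × 2.54 = 180.34 cm.
Mifflin-St Jeor (male): BMR = 10(128.1818) + 6.25(180.34) − 5(64) + 5 = 1281.8182 + 1127.125 − 320 + 5 = 2093.9432 kcal/day.
TEE = 2093.9432 × 1.3 = 2722.1261 kcal/day.
Protein energy = 20% × 2722.1261 = 544.4252 kcal.
Protein = 544.4252 ÷ 4 kcal/g = 136.1063 g.

136 g/day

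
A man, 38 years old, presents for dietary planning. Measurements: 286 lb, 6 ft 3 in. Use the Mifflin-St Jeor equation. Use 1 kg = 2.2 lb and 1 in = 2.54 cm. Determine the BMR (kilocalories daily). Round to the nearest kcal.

Convert to metric: weight = 286 ÷ 2.2 = 130 kg; height = (6×12 + 3) × 2.54 = 75 × 2.54 = 190.5 cm.
Mifflin-St Jeor (male): BMR = 10(130) + 6.25(190.5) − 5(38) + 5 = 1300 + 1190.625 − 190 + 5 = 2305.625 kcal/day.

2306 kilocalories daily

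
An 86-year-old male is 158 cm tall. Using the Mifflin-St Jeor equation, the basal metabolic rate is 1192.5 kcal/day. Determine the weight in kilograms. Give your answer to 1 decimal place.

63.0 kg

1192.5 = 10·W + 6.25(158) − 5(86) + 5
10·W = 1192.5 − 562.5 = 630, so W = 63 kg.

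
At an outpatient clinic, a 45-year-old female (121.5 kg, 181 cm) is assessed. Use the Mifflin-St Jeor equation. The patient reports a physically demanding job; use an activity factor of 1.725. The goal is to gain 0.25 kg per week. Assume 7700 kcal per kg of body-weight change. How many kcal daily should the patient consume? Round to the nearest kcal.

3656 kcal daily

Mifflin-St Jeor (female): BMR = 10(121.5) + 6.25(181) − 5(45) − 161 = 1215 + 1131.25 − 225 − 161 = 1960.25 kcal/day.
TEE = 1960.25 × 1.725 = 3381.4313 kcal/day.
Required daily surplus = 0.25 × 7700 ÷ 7 = 275 kcal/day.
Target intake = 3381.4313 + 275 = 3656.4313 kcal/day.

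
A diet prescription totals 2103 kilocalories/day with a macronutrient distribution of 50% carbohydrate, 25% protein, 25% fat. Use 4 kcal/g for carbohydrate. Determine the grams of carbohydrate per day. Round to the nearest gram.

Carbohydrate energy = 50% × 2103 = 1051.5 kcal.
At 4 kcal/g: 1051.5 ÷ 4 = 262.875 g.

263 g/day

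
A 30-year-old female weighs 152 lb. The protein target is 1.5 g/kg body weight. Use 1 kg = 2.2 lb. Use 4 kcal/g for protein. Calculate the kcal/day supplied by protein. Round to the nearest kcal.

415 kcal/day

Weight in kg = 152 ÷ 2.2 = 69.0909 kg.
Protein = 1.5 g/kg × 69.0909 kg = 103.6364 g/day.
Protein energy = 103.6364 g × 4 kcal/g = 414.5455 kcal/day.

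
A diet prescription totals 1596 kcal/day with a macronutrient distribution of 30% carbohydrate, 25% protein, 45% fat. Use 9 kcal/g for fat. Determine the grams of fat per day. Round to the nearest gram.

80 g/day

Fat energy = 45% × 1596 = 718.2 kcal.
At 9 kcal/g: 718.2 ÷ 9 = 79.8 g.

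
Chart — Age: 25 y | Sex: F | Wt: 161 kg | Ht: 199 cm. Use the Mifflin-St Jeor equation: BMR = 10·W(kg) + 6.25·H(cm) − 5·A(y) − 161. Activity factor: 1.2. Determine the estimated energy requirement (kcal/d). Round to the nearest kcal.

Mifflin-St Jeor (female): BMR = 10(161) + 6.25(199) − 5(25) − 161 = 1610 + 1243.75 − 125 − 161 = 2567.75 kcal/day.
TEE = BMR × activity factor = 2567.75 × 1.2 = 3081.3 kcal/day.

3081 kcal/d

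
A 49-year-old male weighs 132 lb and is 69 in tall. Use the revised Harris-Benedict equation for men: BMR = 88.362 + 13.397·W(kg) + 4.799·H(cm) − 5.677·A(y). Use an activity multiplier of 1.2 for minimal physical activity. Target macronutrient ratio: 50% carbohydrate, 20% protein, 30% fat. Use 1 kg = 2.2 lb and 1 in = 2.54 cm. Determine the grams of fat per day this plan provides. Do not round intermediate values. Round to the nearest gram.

58 g/day

Convert to metric: weight = 132 ÷ 2.2 = 60 kg; height = 69 × 2.54 = 175.26 cm.
Harris-Benedict: BMR = 88.362 + 13.397(60) + 4.799(175.26) − 5.677(49) = 1455.0817 kcal/day.
TEE = 1455.0817 × 1.2 = 1746.0981 kcal/day.
Fat energy = 30% × 1746.0981 = 523.8294 kcal.
Fat = 523.8294 ÷ 9 kcal/g = 58.2033 g.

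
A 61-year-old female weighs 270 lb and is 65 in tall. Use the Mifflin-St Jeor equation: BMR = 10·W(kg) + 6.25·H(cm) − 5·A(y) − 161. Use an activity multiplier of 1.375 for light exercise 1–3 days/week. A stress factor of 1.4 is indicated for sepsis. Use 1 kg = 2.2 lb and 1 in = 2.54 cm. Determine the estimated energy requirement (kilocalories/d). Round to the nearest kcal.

3452 kilocalories/d

Convert to metric: weight = 270 ÷ 2.2 = 122.7273 kg; height = 65 × 2.54 = 165.1 cm.
Mifflin-St Jeor (female): BMR = 10(122.7273) + 6.25(165.1) − 5(61) − 161 = 1227.2727 + 1031.875 − 305 − 161 = 1793.1477 kcal/day.
TEE = BMR × activity factor = 1793.1477 × 1.375 = 2465.5781 kcal/day.
Apply stress factor: 2465.5781 × 1.4 = 3451.8094 kcal/day.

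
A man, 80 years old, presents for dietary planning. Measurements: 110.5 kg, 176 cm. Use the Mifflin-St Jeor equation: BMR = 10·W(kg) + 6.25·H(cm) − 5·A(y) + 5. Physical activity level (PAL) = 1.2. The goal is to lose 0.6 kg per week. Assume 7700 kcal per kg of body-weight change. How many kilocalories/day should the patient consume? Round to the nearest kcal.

1512 kilocalories/day

Mifflin-St Jeor (male): BMR = 10(110.5) + 6.25(176) − 5(80) + 5 = 1105 + 1100 − 400 + 5 = 1810 kcal/day.
TEE = 1810 × 1.2 = 2172 kcal/day.
Required daily deficit = 0.6 × 7700 ÷ 7 = 660 kcal/day.
Target intake = 2172 − 660 = 1512 kcal/day.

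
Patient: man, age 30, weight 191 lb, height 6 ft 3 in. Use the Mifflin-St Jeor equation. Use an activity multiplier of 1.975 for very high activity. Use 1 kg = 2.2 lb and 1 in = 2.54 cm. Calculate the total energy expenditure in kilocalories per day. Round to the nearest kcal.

3780 kilocalories per day

Convert to metric: weight = 191 ÷ 2.2 = 86.8182 kg; height = (6×12 + 3) × 2.54 = 75 × 2.54 = 190.5 cm.
Mifflin-St Jeor (male): BMR = 10(86.8182) + 6.25(190.5) − 5(30) + 5 = 868.1818 + 1190.625 − 150 + 5 = 1913.8068 kcal/day.
TEE = BMR × activity factor = 1913.8068 × 1.975 = 3779.7685 kcal/day.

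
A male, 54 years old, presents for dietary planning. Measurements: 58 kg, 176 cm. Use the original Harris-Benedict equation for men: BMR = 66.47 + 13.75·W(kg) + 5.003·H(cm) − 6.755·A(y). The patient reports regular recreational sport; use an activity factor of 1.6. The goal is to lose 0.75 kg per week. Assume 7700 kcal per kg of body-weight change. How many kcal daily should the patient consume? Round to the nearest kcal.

Harris-Benedict: BMR = 66.47 + 13.75(58) + 5.003(176) − 6.755(54) = 1379.728 kcal/day.
TEE = 1379.728 × 1.6 = 2207.5648 kcal/day.
Required daily deficit = 0.75 × 7700 ÷ 7 = 825 kcal/day.
Target intake = 2207.5648 − 825 = 1382.5648 kcal/day.

1383 kcal daily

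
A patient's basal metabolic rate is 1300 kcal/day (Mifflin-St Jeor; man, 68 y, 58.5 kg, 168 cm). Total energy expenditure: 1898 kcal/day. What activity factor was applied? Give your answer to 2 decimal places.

Activity factor = TEE ÷ BMR = 1898 ÷ 1300 = 1.46.

1.46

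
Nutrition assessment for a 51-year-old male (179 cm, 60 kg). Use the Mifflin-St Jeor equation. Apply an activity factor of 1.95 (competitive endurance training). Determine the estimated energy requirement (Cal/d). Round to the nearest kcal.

Mifflin-St Jeor (male): BMR = 10(60) + 6.25(179) − 5(51) + 5 = 600 + 1118.75 − 255 + 5 = 1468.75 kcal/day.
TEE = BMR × activity factor = 1468.75 × 1.95 = 2864.0625 kcal/day.

2864 Cal/d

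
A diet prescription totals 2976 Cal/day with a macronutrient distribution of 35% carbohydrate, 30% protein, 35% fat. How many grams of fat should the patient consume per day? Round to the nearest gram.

116 g/day

Fat energy = 35% × 2976 = 1041.6 kcal.
At 9 kcal/g: 1041.6 ÷ 9 = 115.7333 g.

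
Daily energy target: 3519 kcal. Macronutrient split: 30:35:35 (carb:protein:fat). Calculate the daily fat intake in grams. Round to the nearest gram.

Fat energy = 35% × 3519 = 1231.65 kcal.
At 9 kcal/g: 1231.65 ÷ 9 = 136.85 g.

137 g/day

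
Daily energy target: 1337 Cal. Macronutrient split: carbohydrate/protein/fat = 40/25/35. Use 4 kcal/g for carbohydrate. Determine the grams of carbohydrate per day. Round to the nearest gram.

134 g/day

Carbohydrate energy = 40% × 1337 = 534.8 kcal.
At 4 kcal/g: 534.8 ÷ 4 = 133.7 g.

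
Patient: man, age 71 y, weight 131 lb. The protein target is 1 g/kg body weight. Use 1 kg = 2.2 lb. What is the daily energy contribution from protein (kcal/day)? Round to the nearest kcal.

Weight in kg = 131 ÷ 2.2 = 59.5455 kg.
Protein = 1 g/kg × 59.5455 kg = 59.5455 g/day.
Protein energy = 59.5455 g × 4 kcal/g = 238.1818 kcal/day.

238 kcal/day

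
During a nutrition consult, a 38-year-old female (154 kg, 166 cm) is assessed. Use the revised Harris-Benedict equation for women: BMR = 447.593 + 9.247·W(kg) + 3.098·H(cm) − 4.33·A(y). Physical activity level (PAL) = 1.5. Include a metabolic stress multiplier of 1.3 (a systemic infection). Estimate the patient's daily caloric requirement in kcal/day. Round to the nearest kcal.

4332 kcal/day

Harris-Benedict: BMR = 447.593 + 9.247(154) + 3.098(166) − 4.33(38) = 2221.359 kcal/day.
TEE = BMR × activity factor = 2221.359 × 1.5 = 3332.0385 kcal/day.
Apply stress factor: 3332.0385 × 1.3 = 4331.6501 kcal/day.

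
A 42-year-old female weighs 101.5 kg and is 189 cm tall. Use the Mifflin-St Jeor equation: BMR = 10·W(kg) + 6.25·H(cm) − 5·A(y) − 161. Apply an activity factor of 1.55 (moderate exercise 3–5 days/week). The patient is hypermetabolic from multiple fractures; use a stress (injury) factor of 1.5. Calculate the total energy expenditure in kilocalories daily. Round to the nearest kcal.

4244 kilocalories daily

Mifflin-St Jeor (female): BMR = 10(101.5) + 6.25(189) − 5(42) − 161 = 1015 + 1181.25 − 210 − 161 = 1825.25 kcal/day.
TEE = BMR × activity factor = 1825.25 × 1.55 = 2829.1375 kcal/day.
Apply stress factor: 2829.1375 × 1.5 = 4243.7063 kcal/day.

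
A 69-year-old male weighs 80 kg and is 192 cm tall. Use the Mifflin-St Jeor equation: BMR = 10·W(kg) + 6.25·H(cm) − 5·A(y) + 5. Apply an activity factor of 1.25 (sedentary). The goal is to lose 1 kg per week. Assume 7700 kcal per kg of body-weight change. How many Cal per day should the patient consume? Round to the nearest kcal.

975 Cal per day

Mifflin-St Jeor (male): BMR = 10(80) + 6.25(192) − 5(69) + 5 = 800 + 1200 − 345 + 5 = 1660 kcal/day.
TEE = 1660 × 1.25 = 2075 kcal/day.
Required daily deficit = 1 × 7700 ÷ 7 = 1100 kcal/day.
Target intake = 2075 − 1100 = 975 kcal/day.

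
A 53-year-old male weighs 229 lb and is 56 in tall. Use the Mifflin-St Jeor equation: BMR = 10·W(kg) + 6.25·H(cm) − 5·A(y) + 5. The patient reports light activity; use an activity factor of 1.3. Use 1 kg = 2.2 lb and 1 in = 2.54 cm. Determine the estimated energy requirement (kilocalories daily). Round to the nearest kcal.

Convert to metric: weight = 229 ÷ 2.2 = 104.0909 kg; height = 56 × 2.54 = 142.24 cm.
Mifflin-St Jeor (male): BMR = 10(104.0909) + 6.25(142.24) − 5(53) + 5 = 1040.9091 + 889 − 265 + 5 = 1669.9091 kcal/day.
TEE = BMR × activity factor = 1669.9091 × 1.3 = 2170.8818 kcal/day.

2171 kilocalories daily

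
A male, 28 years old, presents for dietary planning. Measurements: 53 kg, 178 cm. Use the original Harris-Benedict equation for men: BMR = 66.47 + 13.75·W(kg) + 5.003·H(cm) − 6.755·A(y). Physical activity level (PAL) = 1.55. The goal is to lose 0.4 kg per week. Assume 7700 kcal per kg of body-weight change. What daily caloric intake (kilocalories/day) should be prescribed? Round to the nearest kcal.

1880 kilocalories/day

Harris-Benedict: BMR = 66.47 + 13.75(53) + 5.003(178) − 6.755(28) = 1496.614 kcal/day.
TEE = 1496.614 × 1.55 = 2319.7517 kcal/day.
Required daily deficit = 0.4 × 7700 ÷ 7 = 440 kcal/day.
Target intake = 2319.7517 − 440 = 1879.7517 kcal/day.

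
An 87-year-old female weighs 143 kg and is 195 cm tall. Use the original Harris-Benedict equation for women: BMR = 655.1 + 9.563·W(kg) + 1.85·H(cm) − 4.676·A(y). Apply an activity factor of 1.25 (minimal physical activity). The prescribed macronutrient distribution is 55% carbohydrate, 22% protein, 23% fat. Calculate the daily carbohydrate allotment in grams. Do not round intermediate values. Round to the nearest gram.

340 g/day

Harris-Benedict: BMR = 655.1 + 9.563(143) + 1.85(195) − 4.676(87) = 1976.547 kcal/day.
TEE = 1976.547 × 1.25 = 2470.6838 kcal/day.
Carbohydrate energy = 55% × 2470.6838 = 1358.8761 kcal.
Carbohydrate = 1358.8761 ÷ 4 kcal/g = 339.719 g.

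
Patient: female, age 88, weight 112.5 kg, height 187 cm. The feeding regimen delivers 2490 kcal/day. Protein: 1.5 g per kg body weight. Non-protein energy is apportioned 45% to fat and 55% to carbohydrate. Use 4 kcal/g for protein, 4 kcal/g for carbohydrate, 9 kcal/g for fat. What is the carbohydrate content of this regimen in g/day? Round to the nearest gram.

Protein = 1.5 × 112.5 = 168.75 g → 168.75 × 4 = 675 kcal.
Non-protein calories = 2490 − 675 = 1815 kcal.
Fat: 45% × 1815 = 816.75 kcal; carbohydrate: 998.25 kcal.
Carbohydrate: 998.25 kcal ÷ 4 kcal/g = 249.5625 g.

250 g/day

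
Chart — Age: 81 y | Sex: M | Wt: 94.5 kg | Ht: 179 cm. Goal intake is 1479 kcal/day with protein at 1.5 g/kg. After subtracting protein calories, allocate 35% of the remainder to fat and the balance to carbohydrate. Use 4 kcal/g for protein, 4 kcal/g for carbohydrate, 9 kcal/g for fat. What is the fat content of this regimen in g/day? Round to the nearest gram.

Protein = 1.5 × 94.5 = 141.75 g → 141.75 × 4 = 567 kcal.
Non-protein calories = 1479 − 567 = 912 kcal.
Fat: 35% × 912 = 319.2 kcal; carbohydrate: 592.8 kcal.
Fat: 319.2 kcal ÷ 9 kcal/g = 35.4667 g.

35 g/day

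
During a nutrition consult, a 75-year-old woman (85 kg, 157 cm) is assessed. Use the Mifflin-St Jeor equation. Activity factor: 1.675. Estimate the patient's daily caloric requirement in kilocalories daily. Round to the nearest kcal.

2170 kilocalories daily

Mifflin-St Jeor (female): BMR = 10(85) + 6.25(157) − 5(75) − 161 = 850 + 981.25 − 375 − 161 = 1295.25 kcal/day.
TEE = BMR × activity factor = 1295.25 × 1.675 = 2169.5438 kcal/day.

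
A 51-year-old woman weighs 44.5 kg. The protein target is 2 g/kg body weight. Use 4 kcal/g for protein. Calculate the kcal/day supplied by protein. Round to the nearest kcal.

Protein = 2 g/kg × 44.5 kg = 89 g/day.
Protein energy = 89 g × 4 kcal/g = 356 kcal/day.

356 kcal/day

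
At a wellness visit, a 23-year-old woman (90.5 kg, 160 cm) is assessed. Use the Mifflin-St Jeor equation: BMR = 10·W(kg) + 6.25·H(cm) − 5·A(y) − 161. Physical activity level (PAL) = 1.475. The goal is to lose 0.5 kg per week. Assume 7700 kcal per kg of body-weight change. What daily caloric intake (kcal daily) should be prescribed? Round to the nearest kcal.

1853 kcal daily

Mifflin-St Jeor (female): BMR = 10(90.5) + 6.25(160) − 5(23) − 161 = 905 + 1000 − 115 − 161 = 1629 kcal/day.
TEE = 1629 × 1.475 = 2402.775 kcal/day.
Required daily deficit = 0.5 × 7700 ÷ 7 = 550 kcal/day.
Target intake = 2402.775 − 550 = 1852.775 kcal/day.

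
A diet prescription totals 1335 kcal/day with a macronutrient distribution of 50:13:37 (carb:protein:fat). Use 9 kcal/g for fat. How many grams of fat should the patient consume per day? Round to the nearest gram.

Fat energy = 37% × 1335 = 493.95 kcal.
At 9 kcal/g: 493.95 ÷ 9 = 54.8833 g.

55 g/day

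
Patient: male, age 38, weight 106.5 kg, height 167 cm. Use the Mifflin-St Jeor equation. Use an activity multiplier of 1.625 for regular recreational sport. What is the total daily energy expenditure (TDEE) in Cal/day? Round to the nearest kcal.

Mifflin-St Jeor (male): BMR = 10(106.5) + 6.25(167) − 5(38) + 5 = 1065 + 1043.75 − 190 + 5 = 1923.75 kcal/day.
TEE = BMR × activity factor = 1923.75 × 1.625 = 3126.0938 kcal/day.

3126 Cal/day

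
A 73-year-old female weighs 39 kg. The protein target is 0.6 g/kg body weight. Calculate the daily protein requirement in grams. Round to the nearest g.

23 g/day

Protein = 0.6 g/kg × 39 kg = 23.4 g/day.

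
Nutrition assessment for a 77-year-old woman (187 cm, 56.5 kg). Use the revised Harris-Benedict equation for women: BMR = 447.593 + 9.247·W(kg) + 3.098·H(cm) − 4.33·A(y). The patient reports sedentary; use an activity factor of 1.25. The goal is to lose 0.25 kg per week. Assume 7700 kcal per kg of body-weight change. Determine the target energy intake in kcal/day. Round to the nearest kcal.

1245 kcal/day

Harris-Benedict: BMR = 447.593 + 9.247(56.5) + 3.098(187) − 4.33(77) = 1215.9645 kcal/day.
TEE = 1215.9645 × 1.25 = 1519.9556 kcal/day.
Required daily deficit = 0.25 × 7700 ÷ 7 = 275 kcal/day.
Target intake = 1519.9556 − 275 = 1244.9556 kcal/day.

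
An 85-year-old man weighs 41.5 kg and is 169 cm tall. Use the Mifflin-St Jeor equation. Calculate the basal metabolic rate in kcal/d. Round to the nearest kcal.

1051 kcal/d

Mifflin-St Jeor (male): BMR = 10(41.5) + 6.25(169) − 5(85) + 5 = 415 + 1056.25 − 425 + 5 = 1051.25 kcal/day.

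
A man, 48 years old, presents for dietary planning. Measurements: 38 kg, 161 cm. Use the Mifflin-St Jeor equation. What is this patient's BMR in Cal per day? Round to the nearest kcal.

1151 Cal per day

Mifflin-St Jeor (male): BMR = 10(38) + 6.25(161) − 5(48) + 5 = 380 + 1006.25 − 240 + 5 = 1151.25 kcal/day.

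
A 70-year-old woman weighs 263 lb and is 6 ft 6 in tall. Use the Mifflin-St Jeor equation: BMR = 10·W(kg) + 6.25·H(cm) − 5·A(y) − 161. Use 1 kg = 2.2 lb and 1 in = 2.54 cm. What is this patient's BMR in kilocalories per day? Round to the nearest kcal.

Convert to metric: weight = 263 ÷ 2.2 = 119.5455 kg; height = (6×12 + 6) × 2.54 = 78 × 2.54 = 198.12 cm.
Mifflin-St Jeor (female): BMR = 10(119.5455) + 6.25(198.12) − 5(70) − 161 = 1195.4545 + 1238.25 − 350 − 161 = 1922.7045 kcal/day.

1923 kilocalories per day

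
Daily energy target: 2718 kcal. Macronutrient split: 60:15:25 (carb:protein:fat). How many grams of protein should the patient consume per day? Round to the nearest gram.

Protein energy = 15% × 2718 = 407.7 kcal.
At 4 kcal/g: 407.7 ÷ 4 = 101.925 g.

102 g/day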